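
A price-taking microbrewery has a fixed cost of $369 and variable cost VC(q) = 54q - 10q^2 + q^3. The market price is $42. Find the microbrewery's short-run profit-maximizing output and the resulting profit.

AVC = 54 - 10q + q^2 has its minimum $29 at q = 5; price $42 clears that bar, so the firm operates.
With MC = 54 - 20q + 3q^2, P = MC on the upward-sloping part at q* = 6.
TR = 42·6 = 252. TC = 369 + 180 = 549. Profit = 252 − 549 = -$297.
By producing, the firm covers all variable cost plus $72 of fixed cost; shutting down would lose the full $369.

Profit = -$297 at q = 6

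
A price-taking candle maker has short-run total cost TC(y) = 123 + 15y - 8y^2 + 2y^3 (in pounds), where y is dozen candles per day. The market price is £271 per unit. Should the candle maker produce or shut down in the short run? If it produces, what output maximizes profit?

Strip out fixed cost: VC = 15y - 8y^2 + 2y^3. Then AVC = 15 - 8y + 2y^2 and MC = 15 - 16y + 6y^2.
AVC hits its minimum where MC = AVC, at y = 2, giving min AVC = 15 - 8·2 + 2·2^2 = £7.
P = £271 exceeds min AVC = £7, so the firm stays open.
Solving P = MC: -256 - 16y + 6y^2 = 0 ⇒ y = -16/3 or 8. On the upward-sloping branch, y* = 8.
Check: AVC at y = 8 is £79 ≤ P, so revenue covers variable cost.
Profit = P·y − TC = 271·8 − 755 = £1413.

Produce at y = 8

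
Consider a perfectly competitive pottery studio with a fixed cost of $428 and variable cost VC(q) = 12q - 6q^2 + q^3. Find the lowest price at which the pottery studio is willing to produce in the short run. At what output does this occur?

$3 per unit, at q = 3

The shutdown price is the minimum of AVC. VC = 12q - 6q^2 + q^3, so AVC = 12 - 6q + q^2.
At the minimum of AVC, MC = AVC. MC = 12 - 12q + 3q^2; setting MC = AVC gives 2q^2 - 6q = 0, so q = 3. min AVC = 3.
So the shutdown price is $3.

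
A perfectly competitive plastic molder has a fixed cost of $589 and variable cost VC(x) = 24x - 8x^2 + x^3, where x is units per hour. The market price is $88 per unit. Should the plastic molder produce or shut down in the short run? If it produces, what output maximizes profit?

Produce at x = 8

From TC, MC = TC'(x) = 24 - 16x + 3x^2 and AVC = VC/x = 24 - 8x + x^2.
AVC hits its minimum where MC = AVC, at x = 4, giving min AVC = 24 - 8·4 + 4^2 = $8.
Because $88 ≥ $8, revenue can cover variable cost; the firm operates.
P = MC gives -64 - 16x + 3x^2 = 0, with roots -8/3 and 8. Take the larger (rising MC): x* = 8.
Check: AVC at x = 8 is $24 ≤ P, so revenue covers variable cost.
Profit = P·x − TC = 88·8 − 781 = -$77, a loss, but smaller than the $589 fixed cost the firm would lose by shutting down.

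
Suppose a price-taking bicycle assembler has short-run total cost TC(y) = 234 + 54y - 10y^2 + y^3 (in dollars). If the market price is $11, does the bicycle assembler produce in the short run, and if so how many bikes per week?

From TC, MC = TC'(y) = 54 - 20y + 3y^2 and AVC = VC/y = 54 - 10y + y^2.
AVC hits its minimum where MC = AVC, at y = 5, giving min AVC = 54 - 10·5 + 5^2 = $29.
With P < min AVC ($11 < $29), every unit sold adds to the loss.
Shutting down limits the loss to fixed cost, $234.

Shut down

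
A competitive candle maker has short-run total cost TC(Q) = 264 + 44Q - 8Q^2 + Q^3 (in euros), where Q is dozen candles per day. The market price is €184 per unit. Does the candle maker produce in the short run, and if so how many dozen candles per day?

Variable cost is VC = 44Q - 8Q^2 + Q^3, so AVC = VC/Q = 44 - 8Q + Q^2 and MC = dTC/dQ = 44 - 16Q + 3Q^2.
The AVC parabola has its vertex at Q = 8/2 = 4, where AVC = 44 - 8·4 + 4^2 = €28.
Since P = €184 ≥ min AVC = €28, price covers variable cost and the firm should produce.
Solving P = MC: -140 - 16Q + 3Q^2 = 0 ⇒ Q = -14/3 or 10. On the upward-sloping branch, Q* = 10.
Check: AVC at Q = 10 is €64 ≤ P, so revenue covers variable cost.
Profit = P·Q − TC = 184·10 − 904 = €936.

Produce at Q = 10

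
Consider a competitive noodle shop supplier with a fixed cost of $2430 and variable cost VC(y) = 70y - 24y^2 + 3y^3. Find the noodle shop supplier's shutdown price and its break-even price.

Shutdown price = min AVC. AVC = 70 - 24y + 3y^2, with vertex at y = 4 and minimum $22.
ATC = 2430/y + 70 - 24y + 3y^2. Setting dATC/dy = −2430/y^2 − 24 + 6y = 0 gives y = 9 (since 6·9^3 − 24·9^2 = 2430).
min ATC = 2430/9 + 70 − 24·9 + 3·9^2 = $367. That is the break-even price.
Between these two prices the firm operates at a loss; above $367 it earns a profit.

Shutdown price = $22; break-even price = $367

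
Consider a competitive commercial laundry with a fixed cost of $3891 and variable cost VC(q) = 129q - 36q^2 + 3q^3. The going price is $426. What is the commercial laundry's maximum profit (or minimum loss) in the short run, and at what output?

Profit = -$261 at q = 11

AVC = 129 - 36q + 3q^2; min AVC = $21 at q = 6. Since P = $426 ≥ min AVC, the firm produces.
MC = 129 - 72q + 9q^2. Setting P = MC and taking the root on the rising branch gives q* = 11.
TR = 426·11 = 4686. TC = 3891 + 1056 = 4947. Profit = 4686 − 4947 = -$261.
By producing, the firm covers all variable cost plus $3630 of fixed cost; shutting down would lose the full $3891.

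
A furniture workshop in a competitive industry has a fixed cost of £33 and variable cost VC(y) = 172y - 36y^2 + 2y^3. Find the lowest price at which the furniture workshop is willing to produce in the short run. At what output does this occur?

£10 per unit, at y = 9

The shutdown price is the minimum of AVC. VC = 172y - 36y^2 + 2y^3, so AVC = 172 - 36y + 2y^2.
At the minimum of AVC, MC = AVC. MC = 172 - 72y + 6y^2; setting MC = AVC gives 4y^2 - 36y = 0, so y = 9. min AVC = 10.
The firm shuts down for any P below £10.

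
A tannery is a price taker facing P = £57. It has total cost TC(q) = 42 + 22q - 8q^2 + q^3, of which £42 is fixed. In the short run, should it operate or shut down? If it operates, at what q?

Variable cost is VC = 22q - 8q^2 + q^3, so AVC = VC/q = 22 - 8q + q^2 and MC = dTC/dq = 22 - 16q + 3q^2.
The AVC parabola has its vertex at q = 8/2 = 4, where AVC = 22 - 8·4 + 4^2 = £6.
Since P = £57 ≥ min AVC = £6, price covers variable cost and the firm should produce.
Solving P = MC: -35 - 16q + 3q^2 = 0 ⇒ q = -5/3 or 7. On the upward-sloping branch, q* = 7.
Check: AVC at q = 7 is £15 ≤ P, so revenue covers variable cost.
Profit = P·q − TC = 57·7 − 147 = £252.

Produce at q = 7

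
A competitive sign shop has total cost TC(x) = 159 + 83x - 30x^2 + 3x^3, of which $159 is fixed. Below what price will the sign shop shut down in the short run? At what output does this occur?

$8 per unit, at x = 5

Short-run supply begins at min AVC. From VC = 83x - 30x^2 + 3x^3, AVC = 83 - 30x + 3x^2.
dAVC/dx = -30 + 6x = 0 gives x = 5. min AVC = 83 - 30·5 + 3·5^2 = 8.
So the shutdown price is $8.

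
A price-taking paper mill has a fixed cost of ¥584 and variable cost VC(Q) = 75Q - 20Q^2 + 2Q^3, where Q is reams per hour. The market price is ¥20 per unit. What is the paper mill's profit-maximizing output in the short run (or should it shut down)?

Shut down

From TC, MC = TC'(Q) = 75 - 40Q + 6Q^2 and AVC = VC/Q = 75 - 20Q + 2Q^2.
AVC is minimized where dAVC/dQ = -20 + 4Q = 0, at Q = 5; min AVC = 75 - 20·5 + 2·5^2 = ¥25.
With P < min AVC (¥20 < ¥25), every unit sold adds to the loss.
The firm minimizes its loss by shutting down and losing only its fixed cost of ¥584.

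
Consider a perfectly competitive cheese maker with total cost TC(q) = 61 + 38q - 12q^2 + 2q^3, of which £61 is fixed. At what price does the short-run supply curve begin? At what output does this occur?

The shutdown price is the minimum of AVC. VC = 38q - 12q^2 + 2q^3, so AVC = 38 - 12q + 2q^2.
dAVC/dq = -12 + 4q = 0 gives q = 3. min AVC = 38 - 12·3 + 2·3^2 = 20.
The firm shuts down for any P below £20.

£20 per unit, at q = 3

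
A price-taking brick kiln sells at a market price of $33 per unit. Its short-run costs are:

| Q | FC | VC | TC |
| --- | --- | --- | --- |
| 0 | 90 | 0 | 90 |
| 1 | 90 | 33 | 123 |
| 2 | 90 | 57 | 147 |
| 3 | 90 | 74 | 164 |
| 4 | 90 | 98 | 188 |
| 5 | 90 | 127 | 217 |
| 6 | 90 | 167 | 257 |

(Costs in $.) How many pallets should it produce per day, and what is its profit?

Tabulate TR − TC: Q=0: -90; Q=1: -90; Q=2: -81; Q=3: -65; Q=4: -56; Q=5: -52; Q=6: -59.
Profit is maximized at Q = 5. AVC there is 127/5 = $25.40 ≤ P, so producing beats shutting down (which would give -$90).

Q = 5; profit = -$52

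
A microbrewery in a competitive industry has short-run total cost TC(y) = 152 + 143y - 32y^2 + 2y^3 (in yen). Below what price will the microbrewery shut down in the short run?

¥15 per unit

The shutdown price is the minimum of AVC. VC = 143y - 32y^2 + 2y^3, so AVC = 143 - 32y + 2y^2.
dAVC/dy = -32 + 4y = 0 gives y = 8. min AVC = 143 - 32·8 + 2·8^2 = 15.
The firm shuts down for any P below ¥15.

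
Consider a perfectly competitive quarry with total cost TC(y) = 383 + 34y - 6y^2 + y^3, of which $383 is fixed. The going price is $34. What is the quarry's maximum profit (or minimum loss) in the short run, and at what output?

AVC = 34 - 6y + y^2 has its minimum $25 at y = 3; price $34 clears that bar, so the firm operates.
MC = 34 - 12y + 3y^2. Setting P = MC and taking the root on the rising branch gives y* = 4.
TR = 34·4 = 136. TC = 383 + 104 = 487. Profit = 136 − 487 = -$351.
Shutting down would mean losing the fixed cost of $383, so operating at a loss of $351 is better by $32.

Profit = -$351 at y = 4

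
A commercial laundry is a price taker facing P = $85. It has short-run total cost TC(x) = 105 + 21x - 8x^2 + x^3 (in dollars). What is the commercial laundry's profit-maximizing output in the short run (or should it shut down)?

Strip out fixed cost: VC = 21x - 8x^2 + x^3. Then AVC = 21 - 8x + x^2 and MC = 21 - 16x + 3x^2.
AVC hits its minimum where MC = AVC, at x = 4, giving min AVC = 21 - 8·4 + 4^2 = $5.
Since P = $85 ≥ min AVC = $5, price covers variable cost and the firm should produce.
Solving P = MC: -64 - 16x + 3x^2 = 0 ⇒ x = -8/3 or 8. On the upward-sloping branch, x* = 8.
Check: AVC at x = 8 is $21 ≤ P, so revenue covers variable cost.
Profit = P·x − TC = 85·8 − 273 = $407.

Produce at x = 8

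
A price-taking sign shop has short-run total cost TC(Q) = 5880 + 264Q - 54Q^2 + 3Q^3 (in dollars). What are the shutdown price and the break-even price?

AVC = 264 - 54Q + 3Q^2; minimized at Q = 9, giving min AVC = $21. That is the shutdown price.
ATC = 5880/Q + 264 - 54Q + 3Q^2. Setting dATC/dQ = −5880/Q^2 − 54 + 6Q = 0 gives Q = 14 (since 6·14^3 − 54·14^2 = 5880).
min ATC = 5880/14 + 264 − 54·14 + 3·14^2 = $516. That is the break-even price.
For $21 ≤ P < $516 the firm produces at a loss; below $21 it shuts down.

Shutdown price = $21; break-even price = $516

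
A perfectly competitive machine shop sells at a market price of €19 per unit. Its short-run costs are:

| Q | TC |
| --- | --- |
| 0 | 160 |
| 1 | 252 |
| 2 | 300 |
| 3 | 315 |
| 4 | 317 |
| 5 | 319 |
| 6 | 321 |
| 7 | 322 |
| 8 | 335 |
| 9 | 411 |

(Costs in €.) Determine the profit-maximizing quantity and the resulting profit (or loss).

Compute π = P·Q − TC at each output: Q=0: -160; Q=1: -233; Q=2: -262; Q=3: -258; Q=4: -241; Q=5: -224; Q=6: -207; Q=7: -189; Q=8: -183; Q=9: -240.
Profit is highest at Q = 0. Equivalently, the lowest AVC in the table is 175/8 ≈ €21.88 at Q = 8, and P = €19 falls below it — price never covers variable cost, so the firm shuts down and loses only its fixed cost.

Q = 0 (shut down); profit = -€160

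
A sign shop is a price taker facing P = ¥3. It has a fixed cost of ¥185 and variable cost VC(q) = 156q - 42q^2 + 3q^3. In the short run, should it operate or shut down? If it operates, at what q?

From TC, MC = TC'(q) = 156 - 84q + 9q^2 and AVC = VC/q = 156 - 42q + 3q^2.
AVC is minimized where dAVC/dq = -42 + 6q = 0, at q = 7; min AVC = 156 - 42·7 + 3·7^2 = ¥9.
Since P = ¥3 < min AVC = ¥9, price fails to cover variable cost at any output.
Best response: produce nothing and absorb the ¥185 fixed cost.

Shut down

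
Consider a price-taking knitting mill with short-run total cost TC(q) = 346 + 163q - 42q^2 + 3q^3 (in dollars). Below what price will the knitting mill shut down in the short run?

The firm shuts down when price falls below the minimum of average variable cost. AVC = VC/q = 163 - 42q + 3q^2.
At the minimum of AVC, MC = AVC. MC = 163 - 84q + 9q^2; setting MC = AVC gives 6q^2 - 42q = 0, so q = 7. min AVC = 16.
For P < $16 the firm produces nothing.

$16 per unit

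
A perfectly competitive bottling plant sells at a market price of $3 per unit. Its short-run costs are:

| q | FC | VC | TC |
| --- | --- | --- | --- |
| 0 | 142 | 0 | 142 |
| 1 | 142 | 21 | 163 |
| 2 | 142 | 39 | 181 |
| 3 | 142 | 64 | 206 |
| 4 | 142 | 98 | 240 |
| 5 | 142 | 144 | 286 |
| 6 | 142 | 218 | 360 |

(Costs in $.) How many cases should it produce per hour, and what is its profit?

Tabulate TR − TC: q=0: -142; q=1: -160; q=2: -175; q=3: -197; q=4: -228; q=5: -271; q=6: -342.
Profit is highest at q = 0. Equivalently, the lowest AVC in the table is 39/2 ≈ $19.50 at q = 2, and P = $3 falls below it — price never covers variable cost, so the firm shuts down and loses only its fixed cost.

q = 0 (shut down); profit = -$142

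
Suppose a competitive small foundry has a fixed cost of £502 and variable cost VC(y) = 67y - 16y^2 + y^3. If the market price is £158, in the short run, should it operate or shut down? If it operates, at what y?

Produce at y = 13

Strip out fixed cost: VC = 67y - 16y^2 + y^3. Then AVC = 67 - 16y + y^2 and MC = 67 - 32y + 3y^2.
AVC hits its minimum where MC = AVC, at y = 8, giving min AVC = 67 - 16·8 + 8^2 = £3.
Because £158 ≥ £3, revenue can cover variable cost; the firm operates.
Set P = MC: 158 = 67 - 32y + 3y^2 → -91 - 32y + 3y^2 = 0. The roots are y = -7/3 and y = 13; the profit-maximizing output is on the rising part of MC, so y* = 13.
Check: AVC at y = 13 is £28 ≤ P, so revenue covers variable cost.
Profit = P·y − TC = 158·13 − 866 = £1188.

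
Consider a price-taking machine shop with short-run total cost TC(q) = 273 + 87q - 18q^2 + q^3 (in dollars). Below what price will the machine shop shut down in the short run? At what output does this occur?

Short-run supply begins at min AVC. From VC = 87q - 18q^2 + q^3, AVC = 87 - 18q + q^2.
dAVC/dq = -18 + 2q = 0 gives q = 9. min AVC = 87 - 18·9 + 9^2 = 6.
So the shutdown price is $6.

$6 per unit, at q = 9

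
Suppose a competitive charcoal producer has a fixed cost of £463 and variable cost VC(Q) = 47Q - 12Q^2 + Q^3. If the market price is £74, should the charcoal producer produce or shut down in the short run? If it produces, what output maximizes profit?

From TC, MC = TC'(Q) = 47 - 24Q + 3Q^2 and AVC = VC/Q = 47 - 12Q + Q^2.
AVC hits its minimum where MC = AVC, at Q = 6, giving min AVC = 47 - 12·6 + 6^2 = £11.
Because £74 ≥ £11, revenue can cover variable cost; the firm operates.
P = MC gives -27 - 24Q + 3Q^2 = 0, with roots -1 and 9. Take the larger (rising MC): Q* = 9.
Check: AVC at Q = 9 is £20 ≤ P, so revenue covers variable cost.
Profit = P·Q − TC = 74·9 − 643 = £23.

Produce at Q = 9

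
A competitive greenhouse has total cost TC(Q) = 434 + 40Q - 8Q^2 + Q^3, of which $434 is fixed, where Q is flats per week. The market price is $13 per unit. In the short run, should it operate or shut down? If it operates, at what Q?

Strip out fixed cost: VC = 40Q - 8Q^2 + Q^3. Then AVC = 40 - 8Q + Q^2 and MC = 40 - 16Q + 3Q^2.
The AVC parabola has its vertex at Q = 8/2 = 4, where AVC = 40 - 8·4 + 4^2 = $24.
With P < min AVC ($13 < $24), every unit sold adds to the loss.
The firm minimizes its loss by shutting down and losing only its fixed cost of $434.

Shut down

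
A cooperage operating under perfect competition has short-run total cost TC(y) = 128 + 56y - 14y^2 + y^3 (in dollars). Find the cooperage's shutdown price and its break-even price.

Shutdown price = $7; break-even price = $24

Shutdown price = min AVC. AVC = 56 - 14y + y^2, with vertex at y = 7 and minimum $7.
ATC = 128/y + 56 - 14y + y^2. Setting dATC/dy = −128/y^2 − 14 + 2y = 0 gives y = 8 (since 2·8^3 − 14·8^2 = 128).
min ATC = 128/8 + 56 − 14·8 + 8^2 = $24. That is the break-even price.
Between these two prices the firm operates at a loss; above $24 it earns a profit.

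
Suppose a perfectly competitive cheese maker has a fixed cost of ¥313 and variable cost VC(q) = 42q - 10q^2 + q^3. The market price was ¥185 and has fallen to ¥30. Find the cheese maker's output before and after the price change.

Output falls from 11 to 6

AVC = 42 - 10q + q^2, minimized at q = 5 where min AVC = ¥17. MC = 42 - 20q + 3q^2.
With P = ¥185 above the shutdown price, P = MC gives q = 11.
At P = ¥30 ≥ min AVC, set P = MC: q = 6. The firm stays open but cuts output.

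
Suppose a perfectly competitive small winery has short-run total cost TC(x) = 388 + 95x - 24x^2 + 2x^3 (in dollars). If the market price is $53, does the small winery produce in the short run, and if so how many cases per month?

Strip out fixed cost: VC = 95x - 24x^2 + 2x^3. Then AVC = 95 - 24x + 2x^2 and MC = 95 - 48x + 6x^2.
The AVC parabola has its vertex at x = 24/4 = 6, where AVC = 95 - 24·6 + 2·6^2 = $23.
P = $53 exceeds min AVC = $23, so the firm stays open.
P = MC gives 42 - 48x + 6x^2 = 0, with roots 1 and 7. Take the larger (rising MC): x* = 7.
Check: AVC at x = 7 is $25 ≤ P, so revenue covers variable cost.
Profit = P·x − TC = 53·7 − 563 = -$192, a loss, but smaller than the $388 fixed cost the firm would lose by shutting down.

Produce at x = 7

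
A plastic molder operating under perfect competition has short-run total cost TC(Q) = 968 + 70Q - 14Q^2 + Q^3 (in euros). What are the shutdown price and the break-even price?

Shutdown price = €21; break-even price = €125

Shutdown price = min AVC. AVC = 70 - 14Q + Q^2, with vertex at Q = 7 and minimum €21.
ATC = 968/Q + 70 - 14Q + Q^2. Setting dATC/dQ = −968/Q^2 − 14 + 2Q = 0 gives Q = 11 (since 2·11^3 − 14·11^2 = 968).
min ATC = 968/11 + 70 − 14·11 + 11^2 = €125. That is the break-even price.
Between these two prices the firm operates at a loss; above €125 it earns a profit.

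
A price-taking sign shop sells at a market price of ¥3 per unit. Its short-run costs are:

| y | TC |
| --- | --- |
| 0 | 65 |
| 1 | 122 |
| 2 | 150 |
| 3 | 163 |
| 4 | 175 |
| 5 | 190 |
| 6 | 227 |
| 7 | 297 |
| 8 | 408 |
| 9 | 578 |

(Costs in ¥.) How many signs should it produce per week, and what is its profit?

Compute π = P·y − TC at each output: y=0: -65; y=1: -119; y=2: -144; y=3: -154; y=4: -163; y=5: -175; y=6: -209; y=7: -276; y=8: -384; y=9: -551.
Profit is highest at y = 0. Equivalently, the lowest AVC in the table is 125/5 ≈ ¥25 at y = 5, and P = ¥3 falls below it — price never covers variable cost, so the firm shuts down and loses only its fixed cost.

y = 0 (shut down); profit = -¥65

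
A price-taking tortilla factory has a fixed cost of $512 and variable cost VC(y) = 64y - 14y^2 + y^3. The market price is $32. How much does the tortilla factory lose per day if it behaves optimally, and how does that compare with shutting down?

Profit = -$384 at y = 8

AVC = 64 - 14y + y^2 has its minimum $15 at y = 7; price $32 clears that bar, so the firm operates.
MC = 64 - 28y + 3y^2. Setting P = MC and taking the root on the rising branch gives y* = 8.
TR = 32·8 = 256. TC = 512 + 128 = 640. Profit = 256 − 640 = -$384.
By producing, the firm covers all variable cost plus $128 of fixed cost; shutting down would lose the full $512.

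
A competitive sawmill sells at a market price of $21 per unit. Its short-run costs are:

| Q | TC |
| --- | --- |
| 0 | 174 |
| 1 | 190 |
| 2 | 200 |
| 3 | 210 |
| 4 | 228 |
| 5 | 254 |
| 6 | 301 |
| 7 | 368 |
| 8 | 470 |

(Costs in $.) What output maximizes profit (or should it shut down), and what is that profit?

Q = 4; profit = -$144

Compute π = P·Q − TC at each output: Q=0: -174; Q=1: -169; Q=2: -158; Q=3: -147; Q=4: -144; Q=5: -149; Q=6: -175; Q=7: -221; Q=8: -302.
Profit is maximized at Q = 4. AVC there is 54/4 = $13.50 ≤ P, so producing beats shutting down (which would give -$174).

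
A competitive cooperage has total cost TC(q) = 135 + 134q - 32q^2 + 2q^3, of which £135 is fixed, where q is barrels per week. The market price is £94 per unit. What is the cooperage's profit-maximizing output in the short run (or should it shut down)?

Produce at q = 10

From TC, MC = TC'(q) = 134 - 64q + 6q^2 and AVC = VC/q = 134 - 32q + 2q^2.
The AVC parabola has its vertex at q = 32/4 = 8, where AVC = 134 - 32·8 + 2·8^2 = £6.
Because £94 ≥ £6, revenue can cover variable cost; the firm operates.
Set P = MC: 94 = 134 - 64q + 6q^2 → 40 - 64q + 6q^2 = 0. The roots are q = 2/3 and q = 10; the profit-maximizing output is on the rising part of MC, so q* = 10.
Check: AVC at q = 10 is £14 ≤ P, so revenue covers variable cost.
Profit = P·q − TC = 94·10 − 275 = £665.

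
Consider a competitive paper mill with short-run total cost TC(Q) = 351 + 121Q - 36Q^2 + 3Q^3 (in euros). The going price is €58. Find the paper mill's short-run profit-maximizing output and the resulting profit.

AVC = 121 - 36Q + 3Q^2 has its minimum €13 at Q = 6; price €58 clears that bar, so the firm operates.
With MC = 121 - 72Q + 9Q^2, P = MC on the upward-sloping part at Q* = 7.
TR = 58·7 = 406. TC = 351 + 112 = 463. Profit = 406 − 463 = -€57.
By producing, the firm covers all variable cost plus €294 of fixed cost; shutting down would lose the full €351.

Profit = -€57 at Q = 7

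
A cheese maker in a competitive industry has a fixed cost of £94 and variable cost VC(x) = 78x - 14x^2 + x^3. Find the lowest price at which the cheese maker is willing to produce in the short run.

The firm shuts down when price falls below the minimum of average variable cost. AVC = VC/x = 78 - 14x + x^2.
dAVC/dx = -14 + 2x = 0 gives x = 7. min AVC = 78 - 14·7 + 7^2 = 29.
The firm shuts down for any P below £29.

£29 per unit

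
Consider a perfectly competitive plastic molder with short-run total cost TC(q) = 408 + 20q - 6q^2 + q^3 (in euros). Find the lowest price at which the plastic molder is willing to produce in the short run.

€11 per unit

The firm shuts down when price falls below the minimum of average variable cost. AVC = VC/q = 20 - 6q + q^2.
dAVC/dq = -6 + 2q = 0 gives q = 3. min AVC = 20 - 6·3 + 3^2 = 11.
For P < €11 the firm produces nothing.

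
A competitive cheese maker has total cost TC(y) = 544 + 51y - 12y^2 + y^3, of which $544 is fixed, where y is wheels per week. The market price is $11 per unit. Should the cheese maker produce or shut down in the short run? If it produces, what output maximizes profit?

Strip out fixed cost: VC = 51y - 12y^2 + y^3. Then AVC = 51 - 12y + y^2 and MC = 51 - 24y + 3y^2.
AVC hits its minimum where MC = AVC, at y = 6, giving min AVC = 51 - 12·6 + 6^2 = $15.
With P < min AVC ($11 < $15), every unit sold adds to the loss.
Best response: produce nothing and absorb the $544 fixed cost.

Shut down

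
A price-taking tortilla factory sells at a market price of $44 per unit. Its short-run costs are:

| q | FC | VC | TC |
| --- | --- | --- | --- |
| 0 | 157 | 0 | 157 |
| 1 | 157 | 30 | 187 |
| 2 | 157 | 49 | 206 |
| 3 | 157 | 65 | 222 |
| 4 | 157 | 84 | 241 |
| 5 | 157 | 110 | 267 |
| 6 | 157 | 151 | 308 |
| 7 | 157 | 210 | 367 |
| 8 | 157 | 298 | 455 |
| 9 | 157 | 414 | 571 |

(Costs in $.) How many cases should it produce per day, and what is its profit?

q = 6; profit = -$44

Tabulate TR − TC: q=0: -157; q=1: -143; q=2: -118; q=3: -90; q=4: -65; q=5: -47; q=6: -44; q=7: -59; q=8: -103; q=9: -175.
Profit is maximized at q = 6. AVC there is 151/6 = $25.17 ≤ P, so producing beats shutting down (which would give -$157).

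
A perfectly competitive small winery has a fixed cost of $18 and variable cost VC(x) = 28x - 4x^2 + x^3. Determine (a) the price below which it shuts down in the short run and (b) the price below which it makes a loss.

Shutdown price = min AVC. AVC = 28 - 4x + x^2, with vertex at x = 2 and minimum $24.
ATC = 18/x + 28 - 4x + x^2. Setting dATC/dx = −18/x^2 − 4 + 2x = 0 gives x = 3 (since 2·3^3 − 4·3^2 = 18).
min ATC = 18/3 + 28 − 4·3 + 3^2 = $31. That is the break-even price.
For $24 ≤ P < $31 the firm produces at a loss; below $24 it shuts down.

Shutdown price = $24; break-even price = $31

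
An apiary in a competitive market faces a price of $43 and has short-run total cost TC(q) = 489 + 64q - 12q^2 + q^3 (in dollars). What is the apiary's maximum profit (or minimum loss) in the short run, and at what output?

Profit = -$391 at q = 7

AVC = 64 - 12q + q^2 has its minimum $28 at q = 6; price $43 clears that bar, so the firm operates.
MC = 64 - 24q + 3q^2. Setting P = MC and taking the root on the rising branch gives q* = 7.
TR = 43·7 = 301. TC = 489 + 203 = 692. Profit = 301 − 692 = -$391.
That loss of $391 beats the $489 the firm would lose by shutting down; producing recovers $98 of fixed cost.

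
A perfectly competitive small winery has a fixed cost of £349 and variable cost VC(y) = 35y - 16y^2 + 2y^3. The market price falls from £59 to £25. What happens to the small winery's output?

MC = 35 - 32y + 6y^2; the shutdown threshold is min AVC = £3 (at y = 4).
At P = £59 ≥ min AVC, set P = MC on the rising branch: y = 6.
At P = £25 ≥ min AVC, set P = MC: y = 5. The firm stays open but cuts output.

Output falls from 6 to 5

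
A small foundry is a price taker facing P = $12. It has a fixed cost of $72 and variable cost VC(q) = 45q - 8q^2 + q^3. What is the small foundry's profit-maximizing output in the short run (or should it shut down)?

Shut down

From TC, MC = TC'(q) = 45 - 16q + 3q^2 and AVC = VC/q = 45 - 8q + q^2.
AVC hits its minimum where MC = AVC, at q = 4, giving min AVC = 45 - 8·4 + 4^2 = $29.
P = $12 lies below min AVC = $29; no output level covers variable cost.
Best response: produce nothing and absorb the $72 fixed cost.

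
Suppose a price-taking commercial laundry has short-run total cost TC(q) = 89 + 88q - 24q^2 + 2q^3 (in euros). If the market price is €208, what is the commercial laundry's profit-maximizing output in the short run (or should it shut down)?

From TC, MC = TC'(q) = 88 - 48q + 6q^2 and AVC = VC/q = 88 - 24q + 2q^2.
The AVC parabola has its vertex at q = 24/4 = 6, where AVC = 88 - 24·6 + 2·6^2 = €16.
Because €208 ≥ €16, revenue can cover variable cost; the firm operates.
Set P = MC: 208 = 88 - 48q + 6q^2 → -120 - 48q + 6q^2 = 0. The roots are q = -2 and q = 10; the profit-maximizing output is on the rising part of MC, so q* = 10.
Check: AVC at q = 10 is €48 ≤ P, so revenue covers variable cost.
Profit = P·q − TC = 208·10 − 569 = €1511.

Produce at q = 10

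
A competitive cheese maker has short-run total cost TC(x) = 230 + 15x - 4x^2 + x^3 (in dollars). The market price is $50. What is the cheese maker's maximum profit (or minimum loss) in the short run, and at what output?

Profit = -$80 at x = 5

AVC = 15 - 4x + x^2 has its minimum $11 at x = 2; price $50 clears that bar, so the firm operates.
With MC = 15 - 8x + 3x^2, P = MC on the upward-sloping part at x* = 5.
TR = 50·5 = 250. TC = 230 + 100 = 330. Profit = 250 − 330 = -$80.
That loss of $80 beats the $230 the firm would lose by shutting down; producing recovers $150 of fixed cost.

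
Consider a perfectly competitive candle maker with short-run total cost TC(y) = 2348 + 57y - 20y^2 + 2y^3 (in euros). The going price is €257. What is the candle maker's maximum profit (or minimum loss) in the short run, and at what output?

Profit = -€348 at y = 10

AVC = 57 - 20y + 2y^2; min AVC = €7 at y = 5. Since P = €257 ≥ min AVC, the firm produces.
MC = 57 - 40y + 6y^2. Setting P = MC and taking the root on the rising branch gives y* = 10.
TR = 257·10 = 2570. TC = 2348 + 570 = 2918. Profit = 2570 − 2918 = -€348.
By producing, the firm covers all variable cost plus €2000 of fixed cost; shutting down would lose the full €2348.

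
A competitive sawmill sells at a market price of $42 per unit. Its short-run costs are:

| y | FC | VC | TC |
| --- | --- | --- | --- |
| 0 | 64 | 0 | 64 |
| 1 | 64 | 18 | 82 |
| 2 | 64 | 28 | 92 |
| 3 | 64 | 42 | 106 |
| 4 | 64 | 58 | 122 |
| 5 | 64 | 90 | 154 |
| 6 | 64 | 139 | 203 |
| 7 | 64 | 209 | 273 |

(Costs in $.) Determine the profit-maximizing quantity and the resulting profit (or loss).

Compute π = P·y − TC at each output: y=0: -64; y=1: -40; y=2: -8; y=3: 20; y=4: 46; y=5: 56; y=6: 49; y=7: 21.
Profit is maximized at y = 5. AVC there is 90/5 = $18 ≤ P, so producing beats shutting down (which would give -$64).

y = 5; profit = $56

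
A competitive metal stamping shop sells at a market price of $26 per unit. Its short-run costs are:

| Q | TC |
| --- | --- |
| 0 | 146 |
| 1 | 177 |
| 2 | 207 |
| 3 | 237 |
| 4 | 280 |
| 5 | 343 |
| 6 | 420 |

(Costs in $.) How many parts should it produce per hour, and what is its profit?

Profit at each row (π = 26Q − TC): Q=0: -146; Q=1: -151; Q=2: -155; Q=3: -159; Q=4: -176; Q=5: -213; Q=6: -264.
Profit is highest at Q = 0. Equivalently, the lowest AVC in the table is 91/3 ≈ $30.33 at Q = 3, and P = $26 falls below it — price never covers variable cost, so the firm shuts down and loses only its fixed cost.

Q = 0 (shut down); profit = -$146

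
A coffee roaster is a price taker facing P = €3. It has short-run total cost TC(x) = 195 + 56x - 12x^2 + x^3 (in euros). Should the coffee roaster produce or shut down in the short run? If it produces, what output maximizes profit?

Shut down

Variable cost is VC = 56x - 12x^2 + x^3, so AVC = VC/x = 56 - 12x + x^2 and MC = dTC/dx = 56 - 24x + 3x^2.
AVC hits its minimum where MC = AVC, at x = 6, giving min AVC = 56 - 12·6 + 6^2 = €20.
With P < min AVC (€3 < €20), every unit sold adds to the loss.
Best response: produce nothing and absorb the €195 fixed cost.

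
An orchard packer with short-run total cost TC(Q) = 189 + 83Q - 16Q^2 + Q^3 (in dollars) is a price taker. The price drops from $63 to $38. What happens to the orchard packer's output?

Output falls from 10 to 9

MC = 83 - 32Q + 3Q^2; the shutdown threshold is min AVC = $19 (at Q = 8).
At P = $63 ≥ min AVC, set P = MC on the rising branch: Q = 10.
At P = $38 ≥ min AVC, set P = MC: Q = 9. The firm stays open but cuts output.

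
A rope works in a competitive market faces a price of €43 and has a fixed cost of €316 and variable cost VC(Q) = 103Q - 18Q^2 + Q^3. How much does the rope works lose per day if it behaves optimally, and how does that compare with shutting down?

Profit = -€116 at Q = 10

AVC = 103 - 18Q + Q^2; min AVC = €22 at Q = 9. Since P = €43 ≥ min AVC, the firm produces.
With MC = 103 - 36Q + 3Q^2, P = MC on the upward-sloping part at Q* = 10.
TR = 43·10 = 430. TC = 316 + 230 = 546. Profit = 430 − 546 = -€116.
That loss of €116 beats the €316 the firm would lose by shutting down; producing recovers €200 of fixed cost.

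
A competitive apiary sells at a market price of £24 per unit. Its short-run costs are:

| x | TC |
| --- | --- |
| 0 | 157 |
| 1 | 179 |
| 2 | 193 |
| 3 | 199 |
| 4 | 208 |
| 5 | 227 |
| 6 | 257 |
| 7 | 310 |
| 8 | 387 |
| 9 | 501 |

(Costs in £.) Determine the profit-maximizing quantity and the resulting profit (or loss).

x = 5; profit = -£107

Tabulate TR − TC: x=0: -157; x=1: -155; x=2: -145; x=3: -127; x=4: -112; x=5: -107; x=6: -113; x=7: -142; x=8: -195; x=9: -285.
Profit is maximized at x = 5. AVC there is 70/5 = £14 ≤ P, so producing beats shutting down (which would give -£157).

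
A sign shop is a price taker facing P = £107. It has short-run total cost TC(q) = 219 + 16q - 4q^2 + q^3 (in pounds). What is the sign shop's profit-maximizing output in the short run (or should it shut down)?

Produce at q = 7

Strip out fixed cost: VC = 16q - 4q^2 + q^3. Then AVC = 16 - 4q + q^2 and MC = 16 - 8q + 3q^2.
AVC is minimized where dAVC/dq = -4 + 2q = 0, at q = 2; min AVC = 16 - 4·2 + 2^2 = £12.
Because £107 ≥ £12, revenue can cover variable cost; the firm operates.
Set P = MC: 107 = 16 - 8q + 3q^2 → -91 - 8q + 3q^2 = 0. The roots are q = -13/3 and q = 7; the profit-maximizing output is on the rising part of MC, so q* = 7.
Check: AVC at q = 7 is £37 ≤ P, so revenue covers variable cost.
Profit = P·q − TC = 107·7 − 478 = £271.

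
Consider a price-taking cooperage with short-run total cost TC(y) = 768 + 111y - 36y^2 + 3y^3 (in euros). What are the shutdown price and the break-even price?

Shutdown price = €3; break-even price = €111

AVC = 111 - 36y + 3y^2; minimized at y = 6, giving min AVC = €3. That is the shutdown price.
ATC = 768/y + 111 - 36y + 3y^2. Setting dATC/dy = −768/y^2 − 36 + 6y = 0 gives y = 8 (since 6·8^3 − 36·8^2 = 768).
min ATC = 768/8 + 111 − 36·8 + 3·8^2 = €111. That is the break-even price.
Between these two prices the firm operates at a loss; above €111 it earns a profit.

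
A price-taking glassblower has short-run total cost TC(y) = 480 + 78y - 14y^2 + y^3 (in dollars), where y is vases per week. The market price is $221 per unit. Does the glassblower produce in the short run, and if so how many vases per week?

Produce at y = 13

Variable cost is VC = 78y - 14y^2 + y^3, so AVC = VC/y = 78 - 14y + y^2 and MC = dTC/dy = 78 - 28y + 3y^2.
The AVC parabola has its vertex at y = 14/2 = 7, where AVC = 78 - 14·7 + 7^2 = $29.
P = $221 exceeds min AVC = $29, so the firm stays open.
P = MC gives -143 - 28y + 3y^2 = 0, with roots -11/3 and 13. Take the larger (rising MC): y* = 13.
Check: AVC at y = 13 is $65 ≤ P, so revenue covers variable cost.
Profit = P·y − TC = 221·13 − 1325 = $1548.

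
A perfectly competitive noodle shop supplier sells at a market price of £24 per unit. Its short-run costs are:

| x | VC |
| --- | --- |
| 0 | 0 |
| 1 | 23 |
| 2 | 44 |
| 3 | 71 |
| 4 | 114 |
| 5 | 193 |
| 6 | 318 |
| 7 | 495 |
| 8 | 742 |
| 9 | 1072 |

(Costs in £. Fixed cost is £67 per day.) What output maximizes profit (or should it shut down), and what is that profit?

x = 2; profit = -£63

Compute π = P·x − TC at each output: x=0: -67; x=1: -66; x=2: -63; x=3: -66; x=4: -85; x=5: -140; x=6: -241; x=7: -394; x=8: -617; x=9: -923.
Profit is maximized at x = 2. AVC there is 44/2 = £22 ≤ P, so producing beats shutting down (which would give -£67).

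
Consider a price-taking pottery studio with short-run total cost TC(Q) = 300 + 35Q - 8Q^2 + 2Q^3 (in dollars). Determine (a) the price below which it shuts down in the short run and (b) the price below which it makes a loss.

Shutdown price = $27; break-even price = $105

AVC = 35 - 8Q + 2Q^2; minimized at Q = 2, giving min AVC = $27. That is the shutdown price.
ATC = 300/Q + 35 - 8Q + 2Q^2. Setting dATC/dQ = −300/Q^2 − 8 + 4Q = 0 gives Q = 5 (since 4·5^3 − 8·5^2 = 300).
min ATC = 300/5 + 35 − 8·5 + 2·5^2 = $105. That is the break-even price.
For $27 ≤ P < $105 the firm produces at a loss; below $27 it shuts down.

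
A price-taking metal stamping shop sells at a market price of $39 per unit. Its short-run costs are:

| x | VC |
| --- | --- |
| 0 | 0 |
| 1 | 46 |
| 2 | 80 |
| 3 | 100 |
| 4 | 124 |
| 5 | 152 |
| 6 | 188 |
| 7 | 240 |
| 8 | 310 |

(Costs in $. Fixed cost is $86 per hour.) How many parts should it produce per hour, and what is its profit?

x = 6; profit = -$40

Tabulate TR − TC: x=0: -86; x=1: -93; x=2: -88; x=3: -69; x=4: -54; x=5: -43; x=6: -40; x=7: -53; x=8: -84.
Profit is maximized at x = 6. AVC there is 188/6 = $31.33 ≤ P, so producing beats shutting down (which would give -$86).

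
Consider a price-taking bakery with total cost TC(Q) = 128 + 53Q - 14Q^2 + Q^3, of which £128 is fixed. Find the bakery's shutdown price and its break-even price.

Shutdown price = £4; break-even price = £21

Shutdown price = min AVC. AVC = 53 - 14Q + Q^2, with vertex at Q = 7 and minimum £4.
ATC = 128/Q + 53 - 14Q + Q^2. Setting dATC/dQ = −128/Q^2 − 14 + 2Q = 0 gives Q = 8 (since 2·8^3 − 14·8^2 = 128).
min ATC = 128/8 + 53 − 14·8 + 8^2 = £21. That is the break-even price.
For £4 ≤ P < £21 the firm produces at a loss; below £4 it shuts down.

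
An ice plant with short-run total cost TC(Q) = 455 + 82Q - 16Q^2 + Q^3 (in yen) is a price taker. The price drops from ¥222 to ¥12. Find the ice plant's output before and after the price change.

AVC = 82 - 16Q + Q^2, minimized at Q = 8 where min AVC = ¥18. MC = 82 - 32Q + 3Q^2.
At P = ¥222 ≥ min AVC, set P = MC on the rising branch: Q = 14.
At P = ¥12 < min AVC = ¥18, price no longer covers variable cost at any output, so the firm shuts down: Q = 0.

Output falls from 14 to 0 (the firm shuts down)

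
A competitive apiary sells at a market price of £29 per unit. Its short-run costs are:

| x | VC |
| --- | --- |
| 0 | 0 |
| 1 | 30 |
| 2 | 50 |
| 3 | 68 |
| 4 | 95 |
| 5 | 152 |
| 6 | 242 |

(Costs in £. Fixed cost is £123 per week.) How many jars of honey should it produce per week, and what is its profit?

Compute π = P·x − TC at each output: x=0: -123; x=1: -124; x=2: -115; x=3: -104; x=4: -102; x=5: -130; x=6: -191.
Profit is maximized at x = 4. AVC there is 95/4 = £23.75 ≤ P, so producing beats shutting down (which would give -£123).

x = 4; profit = -£102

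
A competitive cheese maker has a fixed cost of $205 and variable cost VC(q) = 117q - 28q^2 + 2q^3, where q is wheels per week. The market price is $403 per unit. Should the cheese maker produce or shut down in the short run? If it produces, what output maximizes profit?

Produce at q = 13

Strip out fixed cost: VC = 117q - 28q^2 + 2q^3. Then AVC = 117 - 28q + 2q^2 and MC = 117 - 56q + 6q^2.
AVC hits its minimum where MC = AVC, at q = 7, giving min AVC = 117 - 28·7 + 2·7^2 = $19.
Since P = $403 ≥ min AVC = $19, price covers variable cost and the firm should produce.
Set P = MC: 403 = 117 - 56q + 6q^2 → -286 - 56q + 6q^2 = 0. The roots are q = -11/3 and q = 13; the profit-maximizing output is on the rising part of MC, so q* = 13.
Check: AVC at q = 13 is $91 ≤ P, so revenue covers variable cost.
Profit = P·q − TC = 403·13 − 1388 = $3851.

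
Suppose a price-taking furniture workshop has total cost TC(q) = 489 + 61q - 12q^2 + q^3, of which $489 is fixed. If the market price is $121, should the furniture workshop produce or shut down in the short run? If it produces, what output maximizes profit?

Strip out fixed cost: VC = 61q - 12q^2 + q^3. Then AVC = 61 - 12q + q^2 and MC = 61 - 24q + 3q^2.
AVC is minimized where dAVC/dq = -12 + 2q = 0, at q = 6; min AVC = 61 - 12·6 + 6^2 = $25.
Because $121 ≥ $25, revenue can cover variable cost; the firm operates.
P = MC gives -60 - 24q + 3q^2 = 0, with roots -2 and 10. Take the larger (rising MC): q* = 10.
Check: AVC at q = 10 is $41 ≤ P, so revenue covers variable cost.
Profit = P·q − TC = 121·10 − 899 = $311.

Produce at q = 10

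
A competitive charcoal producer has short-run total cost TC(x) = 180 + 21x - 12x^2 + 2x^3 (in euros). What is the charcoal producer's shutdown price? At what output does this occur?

The firm shuts down when price falls below the minimum of average variable cost. AVC = VC/x = 21 - 12x + 2x^2.
At the minimum of AVC, MC = AVC. MC = 21 - 24x + 6x^2; setting MC = AVC gives 4x^2 - 12x = 0, so x = 3. min AVC = 3.
So the shutdown price is €3.

€3 per unit, at x = 3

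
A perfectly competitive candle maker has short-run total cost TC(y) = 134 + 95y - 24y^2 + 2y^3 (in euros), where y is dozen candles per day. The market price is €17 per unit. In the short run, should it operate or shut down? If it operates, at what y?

Shut down

Strip out fixed cost: VC = 95y - 24y^2 + 2y^3. Then AVC = 95 - 24y + 2y^2 and MC = 95 - 48y + 6y^2.
AVC is minimized where dAVC/dy = -24 + 4y = 0, at y = 6; min AVC = 95 - 24·6 + 2·6^2 = €23.
P = €17 lies below min AVC = €23; no output level covers variable cost.
Best response: produce nothing and absorb the €134 fixed cost.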